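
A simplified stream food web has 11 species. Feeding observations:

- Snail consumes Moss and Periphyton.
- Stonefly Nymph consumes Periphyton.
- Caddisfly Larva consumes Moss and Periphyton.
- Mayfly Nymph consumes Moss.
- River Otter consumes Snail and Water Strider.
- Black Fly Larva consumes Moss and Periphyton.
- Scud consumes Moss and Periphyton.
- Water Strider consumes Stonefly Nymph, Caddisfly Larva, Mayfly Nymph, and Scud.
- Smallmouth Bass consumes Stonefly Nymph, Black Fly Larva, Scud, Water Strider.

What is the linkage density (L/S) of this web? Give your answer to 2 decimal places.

There are L = 20 links among S = 11 species.
L/S = 20/11 = 1.8182 ≈ 1.82.

L/S = 1.82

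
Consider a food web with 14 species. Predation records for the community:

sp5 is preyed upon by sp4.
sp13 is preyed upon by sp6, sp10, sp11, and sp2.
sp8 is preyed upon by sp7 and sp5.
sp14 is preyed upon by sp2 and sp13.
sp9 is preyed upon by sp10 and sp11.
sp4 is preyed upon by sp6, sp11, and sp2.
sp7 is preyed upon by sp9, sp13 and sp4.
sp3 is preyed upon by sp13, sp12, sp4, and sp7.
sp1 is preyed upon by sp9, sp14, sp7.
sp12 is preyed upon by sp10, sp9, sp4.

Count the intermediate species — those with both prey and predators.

Intermediate species (has both prey and predators): sp7, sp12, sp5, sp14, sp13, sp4, sp9.
Count: 7.

7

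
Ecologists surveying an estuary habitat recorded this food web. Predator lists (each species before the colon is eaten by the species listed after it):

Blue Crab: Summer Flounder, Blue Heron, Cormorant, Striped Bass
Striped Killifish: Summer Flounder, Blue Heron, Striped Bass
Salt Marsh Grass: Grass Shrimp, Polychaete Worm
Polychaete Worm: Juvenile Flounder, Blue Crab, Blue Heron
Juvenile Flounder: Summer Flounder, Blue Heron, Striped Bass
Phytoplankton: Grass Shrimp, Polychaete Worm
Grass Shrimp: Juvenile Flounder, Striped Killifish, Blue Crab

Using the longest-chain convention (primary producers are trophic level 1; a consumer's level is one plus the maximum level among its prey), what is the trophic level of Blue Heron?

Trophic level 4

Salt Marsh Grass is a producer → level 1.
Grass Shrimp eats Salt Marsh Grass (level 1); other prey at levels: Phytoplankton 1 → level 2.
Juvenile Flounder eats Grass Shrimp (level 2); other prey at levels: Polychaete Worm 2 → level 3.
Blue Heron eats Juvenile Flounder (level 3); other prey at levels: Polychaete Worm 2, Striped Killifish 3, Blue Crab 3 → level 4.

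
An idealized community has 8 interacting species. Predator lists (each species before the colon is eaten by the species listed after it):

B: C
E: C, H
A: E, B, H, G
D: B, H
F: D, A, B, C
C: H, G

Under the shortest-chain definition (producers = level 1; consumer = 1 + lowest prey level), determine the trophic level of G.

F is a producer → level 1.
A eats F → level 2.
G eats A → level 3.
No prey of G is below level 2, so 3 is the minimum.

Trophic level 3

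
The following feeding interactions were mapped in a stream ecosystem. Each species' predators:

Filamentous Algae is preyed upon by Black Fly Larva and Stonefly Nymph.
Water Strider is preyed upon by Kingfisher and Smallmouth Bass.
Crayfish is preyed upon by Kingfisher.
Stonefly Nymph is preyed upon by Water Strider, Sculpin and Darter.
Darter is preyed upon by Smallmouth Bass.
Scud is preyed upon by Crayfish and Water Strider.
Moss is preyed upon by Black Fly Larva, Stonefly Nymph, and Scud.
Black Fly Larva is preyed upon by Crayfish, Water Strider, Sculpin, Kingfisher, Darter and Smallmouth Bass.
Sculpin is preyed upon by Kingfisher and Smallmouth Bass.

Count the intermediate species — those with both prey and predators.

Intermediate species (has both prey and predators): Black Fly Larva, Stonefly Nymph, Scud, Darter, Sculpin, Crayfish, Water Strider.
Count: 7.

7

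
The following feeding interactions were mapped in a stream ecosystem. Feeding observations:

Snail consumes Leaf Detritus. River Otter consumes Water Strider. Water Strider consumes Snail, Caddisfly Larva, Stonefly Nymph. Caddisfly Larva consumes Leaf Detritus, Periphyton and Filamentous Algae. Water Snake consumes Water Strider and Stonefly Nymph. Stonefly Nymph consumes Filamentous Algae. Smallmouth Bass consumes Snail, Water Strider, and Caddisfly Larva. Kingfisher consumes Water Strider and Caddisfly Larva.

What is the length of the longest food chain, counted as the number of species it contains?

One longest chain: Leaf Detritus → Snail → Water Strider → River Otter.
It has 4 species and 3 links.

4 species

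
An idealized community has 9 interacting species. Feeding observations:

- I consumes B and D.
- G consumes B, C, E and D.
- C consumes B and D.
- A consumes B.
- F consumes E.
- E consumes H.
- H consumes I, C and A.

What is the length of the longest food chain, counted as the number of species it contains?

5 species

One longest chain: D → C → H → E → F.
It has 5 species and 4 links.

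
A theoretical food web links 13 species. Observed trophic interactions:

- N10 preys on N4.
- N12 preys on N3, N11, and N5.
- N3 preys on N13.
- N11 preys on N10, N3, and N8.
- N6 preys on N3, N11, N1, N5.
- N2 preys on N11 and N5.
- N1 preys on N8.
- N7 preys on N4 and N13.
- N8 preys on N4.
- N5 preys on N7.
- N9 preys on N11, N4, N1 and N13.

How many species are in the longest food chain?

One longest chain: N13 → N7 → N5 → N12.
It has 4 species and 3 links.

4 species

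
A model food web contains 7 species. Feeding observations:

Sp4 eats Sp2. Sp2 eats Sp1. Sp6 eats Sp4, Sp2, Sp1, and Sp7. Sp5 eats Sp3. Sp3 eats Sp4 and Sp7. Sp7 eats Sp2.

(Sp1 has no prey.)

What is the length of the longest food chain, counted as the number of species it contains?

One longest chain: Sp1 → Sp2 → Sp7 → Sp3 → Sp5.
It has 5 species and 4 links.

5 species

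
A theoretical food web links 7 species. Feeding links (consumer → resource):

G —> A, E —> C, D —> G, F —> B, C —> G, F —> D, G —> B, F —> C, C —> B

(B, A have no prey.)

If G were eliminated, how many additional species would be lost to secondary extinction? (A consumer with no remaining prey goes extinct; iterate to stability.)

Remove G.
Round 1: D (all prey gone) → extinct.
No further losses. Total secondary extinctions: 1.

1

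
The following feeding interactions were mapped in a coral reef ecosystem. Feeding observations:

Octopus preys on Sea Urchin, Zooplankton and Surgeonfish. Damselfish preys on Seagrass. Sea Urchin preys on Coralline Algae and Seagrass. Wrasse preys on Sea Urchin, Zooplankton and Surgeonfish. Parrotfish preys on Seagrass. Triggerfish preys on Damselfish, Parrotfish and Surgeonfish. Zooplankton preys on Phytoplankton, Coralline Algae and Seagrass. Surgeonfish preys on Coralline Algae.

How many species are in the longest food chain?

3 species

One longest chain: Coralline Algae → Surgeonfish → Octopus.
It has 3 species and 2 links.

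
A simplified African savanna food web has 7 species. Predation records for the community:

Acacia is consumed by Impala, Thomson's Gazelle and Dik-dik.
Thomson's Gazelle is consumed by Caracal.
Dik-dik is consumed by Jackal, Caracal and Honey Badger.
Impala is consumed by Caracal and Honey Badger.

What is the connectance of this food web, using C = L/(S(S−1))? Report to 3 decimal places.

The web has S = 7 species and L = 9 feeding links.
C = L / (S(S−1)) = 9 / 42 = 0.2143 ≈ 0.214.

C = 0.214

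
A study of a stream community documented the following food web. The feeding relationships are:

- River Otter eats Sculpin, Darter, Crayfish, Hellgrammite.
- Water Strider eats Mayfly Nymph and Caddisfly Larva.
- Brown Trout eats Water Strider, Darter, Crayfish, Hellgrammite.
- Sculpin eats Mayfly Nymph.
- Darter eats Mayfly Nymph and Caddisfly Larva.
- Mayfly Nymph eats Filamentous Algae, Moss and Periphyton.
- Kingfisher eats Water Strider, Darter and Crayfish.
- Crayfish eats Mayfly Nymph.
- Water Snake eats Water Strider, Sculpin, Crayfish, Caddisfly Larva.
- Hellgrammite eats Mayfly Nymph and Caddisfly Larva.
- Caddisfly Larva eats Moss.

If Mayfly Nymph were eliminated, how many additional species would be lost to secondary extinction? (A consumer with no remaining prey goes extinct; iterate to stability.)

2

Remove Mayfly Nymph.
Round 1: Crayfish (all prey gone), Sculpin (all prey gone) → extinct.
No further losses. Total secondary extinctions: 2.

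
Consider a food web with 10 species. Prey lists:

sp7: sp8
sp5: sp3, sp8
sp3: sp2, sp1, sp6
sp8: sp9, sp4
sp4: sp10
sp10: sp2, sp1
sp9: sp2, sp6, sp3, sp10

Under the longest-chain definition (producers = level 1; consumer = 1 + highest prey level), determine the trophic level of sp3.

sp2 is a producer → level 1.
sp3 eats sp2 (level 1); other prey at levels: sp1 1, sp6 1 → level 2.

Trophic level 2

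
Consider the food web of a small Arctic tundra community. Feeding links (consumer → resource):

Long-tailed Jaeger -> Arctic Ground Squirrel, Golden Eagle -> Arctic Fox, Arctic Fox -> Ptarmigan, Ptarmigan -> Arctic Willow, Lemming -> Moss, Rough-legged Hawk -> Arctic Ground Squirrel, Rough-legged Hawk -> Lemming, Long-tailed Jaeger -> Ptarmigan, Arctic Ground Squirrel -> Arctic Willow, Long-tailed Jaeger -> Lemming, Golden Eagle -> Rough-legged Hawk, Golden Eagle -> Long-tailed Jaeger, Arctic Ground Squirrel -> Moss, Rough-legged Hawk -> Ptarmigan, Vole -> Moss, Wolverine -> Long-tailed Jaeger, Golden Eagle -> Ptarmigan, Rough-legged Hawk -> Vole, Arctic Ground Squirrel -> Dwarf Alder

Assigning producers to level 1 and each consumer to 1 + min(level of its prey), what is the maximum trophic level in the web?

Producers (level 1): Dwarf Alder, Moss, Arctic Willow.
Following each consumer down to its lowest-level prey: Arctic Willow → Ptarmigan → Long-tailed Jaeger → Wolverine (levels 1 through 4).
All prey of Wolverine (Long-tailed Jaeger 3) are at level 3 or above, so Wolverine is at level 1 + 3 = 4.
Every consumer has at least one prey at level 3 or below, so none exceeds level 4.

4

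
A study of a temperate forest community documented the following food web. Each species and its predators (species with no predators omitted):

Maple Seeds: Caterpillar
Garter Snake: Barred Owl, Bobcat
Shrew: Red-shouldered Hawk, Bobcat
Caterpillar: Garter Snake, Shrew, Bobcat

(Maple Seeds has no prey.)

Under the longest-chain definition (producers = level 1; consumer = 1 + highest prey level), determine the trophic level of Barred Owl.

Maple Seeds is a producer → level 1.
Caterpillar eats Maple Seeds → level 2.
Garter Snake eats Caterpillar → level 3.
Barred Owl eats Garter Snake → level 4.

Trophic level 4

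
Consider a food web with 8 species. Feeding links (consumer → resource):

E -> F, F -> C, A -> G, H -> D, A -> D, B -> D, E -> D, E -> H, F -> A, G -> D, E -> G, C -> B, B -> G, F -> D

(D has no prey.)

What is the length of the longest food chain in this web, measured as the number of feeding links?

One longest chain: D → G → B → C → F → E.
It has 6 species and 5 links.

5 links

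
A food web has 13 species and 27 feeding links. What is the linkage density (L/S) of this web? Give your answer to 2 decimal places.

L/S = 2.08

There are L = 27 links among S = 13 species.
L/S = 27/13 = 2.0769 ≈ 2.08.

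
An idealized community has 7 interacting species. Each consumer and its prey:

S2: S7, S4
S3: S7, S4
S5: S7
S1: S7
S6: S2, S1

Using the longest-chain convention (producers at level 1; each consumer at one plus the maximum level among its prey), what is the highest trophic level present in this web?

3

Producers (level 1): S7, S4.
S7 → S2 → S6 gives S6 level 3.
No species has a prey at level 3, so no species reaches level 4.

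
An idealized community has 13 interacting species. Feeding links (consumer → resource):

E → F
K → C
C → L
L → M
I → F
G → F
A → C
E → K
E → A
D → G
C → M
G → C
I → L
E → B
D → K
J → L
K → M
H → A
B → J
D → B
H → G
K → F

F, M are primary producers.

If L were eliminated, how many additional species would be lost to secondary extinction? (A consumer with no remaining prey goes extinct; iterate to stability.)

Remove L.
Round 1: J (all prey gone) → extinct.
Round 2: B (all prey gone) → extinct.
No further losses. Total secondary extinctions: 2.

2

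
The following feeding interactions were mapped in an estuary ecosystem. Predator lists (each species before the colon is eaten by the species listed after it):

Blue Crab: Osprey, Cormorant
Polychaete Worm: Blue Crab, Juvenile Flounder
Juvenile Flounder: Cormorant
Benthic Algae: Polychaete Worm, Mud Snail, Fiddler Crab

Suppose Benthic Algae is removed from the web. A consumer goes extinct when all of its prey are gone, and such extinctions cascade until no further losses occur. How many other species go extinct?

Remove Benthic Algae.
Round 1: Polychaete Worm (all prey gone), Mud Snail (all prey gone), Fiddler Crab (all prey gone) → extinct.
Round 2: Blue Crab (all prey gone), Juvenile Flounder (all prey gone) → extinct.
Round 3: Osprey (all prey gone), Cormorant (all prey gone) → extinct.
No further losses. Total secondary extinctions: 7.

7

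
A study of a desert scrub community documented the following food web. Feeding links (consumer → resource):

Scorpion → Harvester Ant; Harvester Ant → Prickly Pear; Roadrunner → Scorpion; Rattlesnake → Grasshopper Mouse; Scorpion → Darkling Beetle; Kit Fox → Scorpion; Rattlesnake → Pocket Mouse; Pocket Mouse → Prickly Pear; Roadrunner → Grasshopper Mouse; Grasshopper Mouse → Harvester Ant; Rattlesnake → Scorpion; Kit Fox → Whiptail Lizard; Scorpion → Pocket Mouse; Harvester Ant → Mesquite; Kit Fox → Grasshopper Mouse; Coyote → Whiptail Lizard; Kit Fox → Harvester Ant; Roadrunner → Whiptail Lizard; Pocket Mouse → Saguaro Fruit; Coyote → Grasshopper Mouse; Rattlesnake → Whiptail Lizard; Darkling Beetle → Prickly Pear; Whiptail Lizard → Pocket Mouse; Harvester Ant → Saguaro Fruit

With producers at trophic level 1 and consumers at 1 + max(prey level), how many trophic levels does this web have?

4

Producers (level 1): Saguaro Fruit, Prickly Pear, Mesquite.
Saguaro Fruit → Pocket Mouse → Whiptail Lizard → Rattlesnake gives Rattlesnake level 4.
No species has a prey at level 4, so no species reaches level 5.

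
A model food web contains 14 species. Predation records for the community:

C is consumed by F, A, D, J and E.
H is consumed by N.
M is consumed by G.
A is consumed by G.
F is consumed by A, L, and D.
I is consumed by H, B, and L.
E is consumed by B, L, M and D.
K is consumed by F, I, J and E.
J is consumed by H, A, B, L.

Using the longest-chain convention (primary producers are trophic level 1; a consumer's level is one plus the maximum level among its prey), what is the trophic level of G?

K is a producer → level 1.
E eats K (level 1); other prey at levels: C 1 → level 2.
M eats E → level 3.
G eats M (level 3); other prey at levels: A 3 → level 4.

Trophic level 4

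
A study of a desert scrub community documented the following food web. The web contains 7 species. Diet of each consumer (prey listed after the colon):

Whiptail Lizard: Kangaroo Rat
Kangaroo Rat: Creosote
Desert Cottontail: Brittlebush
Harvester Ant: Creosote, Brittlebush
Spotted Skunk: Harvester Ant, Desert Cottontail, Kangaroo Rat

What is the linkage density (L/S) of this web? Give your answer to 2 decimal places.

L/S = 1.14

There are L = 8 links among S = 7 species.
L/S = 8/7 = 1.1429 ≈ 1.14.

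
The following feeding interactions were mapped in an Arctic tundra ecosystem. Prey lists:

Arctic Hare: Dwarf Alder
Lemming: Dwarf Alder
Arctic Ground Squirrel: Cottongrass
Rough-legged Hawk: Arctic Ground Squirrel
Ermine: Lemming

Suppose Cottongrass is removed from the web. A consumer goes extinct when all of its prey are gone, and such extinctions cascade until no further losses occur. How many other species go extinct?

2

Remove Cottongrass.
Round 1: Arctic Ground Squirrel (all prey gone) → extinct.
Round 2: Rough-legged Hawk (all prey gone) → extinct.
No further losses. Total secondary extinctions: 2.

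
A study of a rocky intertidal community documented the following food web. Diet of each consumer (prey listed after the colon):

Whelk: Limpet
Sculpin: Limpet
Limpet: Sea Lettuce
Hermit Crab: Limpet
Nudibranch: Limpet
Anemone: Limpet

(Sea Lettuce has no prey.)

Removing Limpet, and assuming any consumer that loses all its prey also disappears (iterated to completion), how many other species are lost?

5

Remove Limpet.
Round 1: Hermit Crab (all prey gone), Sculpin (all prey gone), Nudibranch (all prey gone), Anemone (all prey gone), Whelk (all prey gone) → extinct.
No further losses. Total secondary extinctions: 5.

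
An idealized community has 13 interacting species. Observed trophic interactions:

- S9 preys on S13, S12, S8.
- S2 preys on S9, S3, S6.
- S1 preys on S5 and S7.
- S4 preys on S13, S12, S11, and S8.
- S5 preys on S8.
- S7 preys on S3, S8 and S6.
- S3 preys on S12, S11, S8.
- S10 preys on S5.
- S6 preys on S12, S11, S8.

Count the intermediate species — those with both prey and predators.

5

Intermediate species (has both prey and predators): S9, S6, S5, S3, S7.
Count: 5.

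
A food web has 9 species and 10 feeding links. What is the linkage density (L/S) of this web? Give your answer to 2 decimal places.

There are L = 10 links among S = 9 species.
L/S = 10/9 = 1.1111 ≈ 1.11.

L/S = 1.11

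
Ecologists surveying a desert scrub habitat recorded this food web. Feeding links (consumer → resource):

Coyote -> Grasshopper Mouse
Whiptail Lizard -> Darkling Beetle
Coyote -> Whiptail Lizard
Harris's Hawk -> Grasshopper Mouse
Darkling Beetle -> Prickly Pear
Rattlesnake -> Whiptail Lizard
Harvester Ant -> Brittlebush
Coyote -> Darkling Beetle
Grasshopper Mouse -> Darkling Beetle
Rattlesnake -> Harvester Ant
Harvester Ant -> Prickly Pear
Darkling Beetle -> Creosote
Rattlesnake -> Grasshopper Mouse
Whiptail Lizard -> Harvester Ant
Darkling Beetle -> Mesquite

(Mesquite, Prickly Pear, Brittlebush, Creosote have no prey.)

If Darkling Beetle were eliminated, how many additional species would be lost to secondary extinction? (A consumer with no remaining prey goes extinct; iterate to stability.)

2

Remove Darkling Beetle.
Round 1: Grasshopper Mouse (all prey gone) → extinct.
Round 2: Harris's Hawk (all prey gone) → extinct.
No further losses. Total secondary extinctions: 2.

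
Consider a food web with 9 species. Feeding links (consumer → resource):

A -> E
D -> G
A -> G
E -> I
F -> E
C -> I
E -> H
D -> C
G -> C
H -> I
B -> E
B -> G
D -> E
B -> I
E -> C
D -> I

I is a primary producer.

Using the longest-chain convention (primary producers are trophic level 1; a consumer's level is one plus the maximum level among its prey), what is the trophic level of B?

I is a producer → level 1.
C eats I → level 2.
G eats C → level 3.
B eats G (level 3); other prey at levels: I 1, E 3 → level 4.

Trophic level 4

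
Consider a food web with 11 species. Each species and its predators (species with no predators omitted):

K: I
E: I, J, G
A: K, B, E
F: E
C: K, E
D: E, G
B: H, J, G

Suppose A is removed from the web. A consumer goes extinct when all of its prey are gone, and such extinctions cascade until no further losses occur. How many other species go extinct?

2

Remove A.
Round 1: B (all prey gone) → extinct.
Round 2: H (all prey gone) → extinct.
No further losses. Total secondary extinctions: 2.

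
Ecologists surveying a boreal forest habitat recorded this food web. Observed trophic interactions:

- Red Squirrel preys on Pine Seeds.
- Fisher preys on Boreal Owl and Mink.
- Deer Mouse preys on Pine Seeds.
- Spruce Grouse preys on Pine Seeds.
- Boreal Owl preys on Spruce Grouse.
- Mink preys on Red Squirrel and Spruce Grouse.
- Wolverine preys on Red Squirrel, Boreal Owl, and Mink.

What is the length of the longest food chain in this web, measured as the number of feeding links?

One longest chain: Pine Seeds → Red Squirrel → Mink → Fisher.
It has 4 species and 3 links.

3 links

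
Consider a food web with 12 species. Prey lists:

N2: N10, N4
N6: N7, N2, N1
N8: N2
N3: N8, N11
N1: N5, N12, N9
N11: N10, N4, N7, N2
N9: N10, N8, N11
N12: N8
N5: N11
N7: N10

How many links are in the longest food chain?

5 links

One longest chain: N10 → N2 → N8 → N9 → N1 → N6.
It has 6 species and 5 links.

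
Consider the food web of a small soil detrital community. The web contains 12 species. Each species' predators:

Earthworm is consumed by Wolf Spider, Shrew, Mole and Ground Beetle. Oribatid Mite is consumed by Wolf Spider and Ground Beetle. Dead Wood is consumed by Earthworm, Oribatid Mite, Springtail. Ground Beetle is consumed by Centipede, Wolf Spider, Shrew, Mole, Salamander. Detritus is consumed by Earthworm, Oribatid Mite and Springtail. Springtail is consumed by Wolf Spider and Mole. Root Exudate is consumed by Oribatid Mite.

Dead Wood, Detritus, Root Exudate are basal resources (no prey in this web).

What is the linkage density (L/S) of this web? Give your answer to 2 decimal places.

There are L = 20 links among S = 12 species.
L/S = 20/12 = 1.6667 ≈ 1.67.

L/S = 1.67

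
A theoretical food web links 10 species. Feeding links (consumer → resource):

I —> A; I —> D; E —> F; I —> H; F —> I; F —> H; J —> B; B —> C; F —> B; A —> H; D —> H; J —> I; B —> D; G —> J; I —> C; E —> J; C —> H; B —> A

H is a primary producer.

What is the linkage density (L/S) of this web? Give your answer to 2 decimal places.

L/S = 1.80

There are L = 18 links among S = 10 species.
L/S = 18/10 = 1.8000 ≈ 1.80.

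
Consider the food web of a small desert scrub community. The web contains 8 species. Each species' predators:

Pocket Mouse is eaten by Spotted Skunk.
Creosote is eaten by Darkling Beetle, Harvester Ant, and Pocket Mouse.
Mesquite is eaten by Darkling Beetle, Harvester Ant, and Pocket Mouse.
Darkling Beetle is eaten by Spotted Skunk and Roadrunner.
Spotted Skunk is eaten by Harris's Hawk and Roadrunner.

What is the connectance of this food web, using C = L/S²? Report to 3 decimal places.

The web has S = 8 species and L = 11 feeding links.
C = L / S² = 11 / 64 = 0.1719 ≈ 0.172.

C = 0.172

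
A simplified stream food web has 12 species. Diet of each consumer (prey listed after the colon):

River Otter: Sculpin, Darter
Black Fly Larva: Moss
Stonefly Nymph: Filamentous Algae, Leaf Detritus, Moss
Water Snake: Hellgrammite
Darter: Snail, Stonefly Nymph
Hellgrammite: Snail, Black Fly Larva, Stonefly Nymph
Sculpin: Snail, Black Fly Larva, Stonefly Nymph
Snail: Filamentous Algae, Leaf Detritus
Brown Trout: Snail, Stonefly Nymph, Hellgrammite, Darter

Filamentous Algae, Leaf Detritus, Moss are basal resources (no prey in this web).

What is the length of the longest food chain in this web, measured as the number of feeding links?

One longest chain: Filamentous Algae → Snail → Darter → Brown Trout.
It has 4 species and 3 links.

3 links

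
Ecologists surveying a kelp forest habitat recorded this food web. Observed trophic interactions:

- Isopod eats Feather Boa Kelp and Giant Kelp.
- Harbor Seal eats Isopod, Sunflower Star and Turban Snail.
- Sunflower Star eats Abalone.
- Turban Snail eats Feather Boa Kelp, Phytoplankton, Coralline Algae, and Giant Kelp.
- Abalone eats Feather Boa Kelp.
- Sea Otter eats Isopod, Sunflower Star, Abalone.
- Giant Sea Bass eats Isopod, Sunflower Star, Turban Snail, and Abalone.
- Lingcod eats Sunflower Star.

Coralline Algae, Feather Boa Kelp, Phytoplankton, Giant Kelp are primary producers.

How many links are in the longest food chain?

3 links

One longest chain: Feather Boa Kelp → Abalone → Sunflower Star → Giant Sea Bass.
It has 4 species and 3 links.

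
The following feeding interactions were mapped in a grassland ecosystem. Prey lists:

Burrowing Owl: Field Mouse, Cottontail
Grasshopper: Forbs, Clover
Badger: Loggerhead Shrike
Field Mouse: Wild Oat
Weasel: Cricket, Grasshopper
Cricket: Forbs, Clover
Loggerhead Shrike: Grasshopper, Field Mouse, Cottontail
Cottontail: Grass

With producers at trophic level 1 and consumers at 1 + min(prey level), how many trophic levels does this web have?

4

Producers (level 1): Forbs, Grass, Clover, Wild Oat.
Following each consumer down to its lowest-level prey: Forbs → Grasshopper → Loggerhead Shrike → Badger (levels 1 through 4).
All prey of Badger (Loggerhead Shrike 3) are at level 3 or above, so Badger is at level 1 + 3 = 4.
Every consumer has at least one prey at level 3 or below, so none exceeds level 4.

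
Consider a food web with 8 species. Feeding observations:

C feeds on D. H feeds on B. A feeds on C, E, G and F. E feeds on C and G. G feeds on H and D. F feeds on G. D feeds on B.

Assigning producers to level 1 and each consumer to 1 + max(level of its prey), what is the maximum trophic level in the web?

5

Producers (level 1): B.
B → H → G → F → A gives A level 5.
No species has a prey at level 5, so no species reaches level 6.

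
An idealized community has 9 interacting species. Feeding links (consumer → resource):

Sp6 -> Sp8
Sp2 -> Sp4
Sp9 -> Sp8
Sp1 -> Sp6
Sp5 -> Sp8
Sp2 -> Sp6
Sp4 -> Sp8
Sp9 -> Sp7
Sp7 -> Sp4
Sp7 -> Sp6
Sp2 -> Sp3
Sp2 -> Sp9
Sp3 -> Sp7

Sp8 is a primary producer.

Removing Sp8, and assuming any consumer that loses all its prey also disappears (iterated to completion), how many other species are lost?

8

Remove Sp8.
Round 1: Sp6 (all prey gone), Sp4 (all prey gone), Sp5 (all prey gone) → extinct.
Round 2: Sp7 (all prey gone), Sp1 (all prey gone) → extinct.
Round 3: Sp9 (all prey gone), Sp3 (all prey gone) → extinct.
Round 4: Sp2 (all prey gone) → extinct.
No further losses. Total secondary extinctions: 8.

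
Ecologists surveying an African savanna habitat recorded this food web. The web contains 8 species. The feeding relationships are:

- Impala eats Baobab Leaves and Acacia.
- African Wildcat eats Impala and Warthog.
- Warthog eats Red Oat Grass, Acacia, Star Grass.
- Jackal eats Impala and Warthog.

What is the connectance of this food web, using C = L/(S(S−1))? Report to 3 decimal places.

C = 0.161

The web has S = 8 species and L = 9 feeding links.
C = L / (S(S−1)) = 9 / 56 = 0.1607 ≈ 0.161.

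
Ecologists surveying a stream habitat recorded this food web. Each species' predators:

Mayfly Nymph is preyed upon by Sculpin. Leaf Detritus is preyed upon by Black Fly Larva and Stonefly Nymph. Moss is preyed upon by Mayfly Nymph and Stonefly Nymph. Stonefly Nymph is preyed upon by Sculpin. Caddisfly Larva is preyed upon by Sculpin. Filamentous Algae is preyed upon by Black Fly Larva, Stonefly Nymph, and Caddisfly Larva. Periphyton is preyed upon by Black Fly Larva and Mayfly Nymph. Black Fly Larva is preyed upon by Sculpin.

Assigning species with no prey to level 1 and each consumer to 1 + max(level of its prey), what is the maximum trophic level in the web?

Basal resources (level 1): Filamentous Algae, Periphyton, Moss, Leaf Detritus.
Periphyton → Mayfly Nymph → Sculpin gives Sculpin level 3.
No species has a prey at level 3, so no species reaches level 4.

3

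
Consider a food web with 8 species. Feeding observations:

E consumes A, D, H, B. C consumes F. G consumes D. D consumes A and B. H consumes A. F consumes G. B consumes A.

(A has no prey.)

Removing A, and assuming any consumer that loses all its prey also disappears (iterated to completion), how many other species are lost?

Remove A.
Round 1: H (all prey gone), B (all prey gone) → extinct.
Round 2: D (all prey gone) → extinct.
Round 3: G (all prey gone), E (all prey gone) → extinct.
Round 4: F (all prey gone) → extinct.
Round 5: C (all prey gone) → extinct.
No further losses. Total secondary extinctions: 7.

7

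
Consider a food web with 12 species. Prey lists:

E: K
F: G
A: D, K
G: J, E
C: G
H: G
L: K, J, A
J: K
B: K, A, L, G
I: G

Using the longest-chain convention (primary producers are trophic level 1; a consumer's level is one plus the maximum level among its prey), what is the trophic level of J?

K is a producer → level 1.
J eats K → level 2.

Trophic level 2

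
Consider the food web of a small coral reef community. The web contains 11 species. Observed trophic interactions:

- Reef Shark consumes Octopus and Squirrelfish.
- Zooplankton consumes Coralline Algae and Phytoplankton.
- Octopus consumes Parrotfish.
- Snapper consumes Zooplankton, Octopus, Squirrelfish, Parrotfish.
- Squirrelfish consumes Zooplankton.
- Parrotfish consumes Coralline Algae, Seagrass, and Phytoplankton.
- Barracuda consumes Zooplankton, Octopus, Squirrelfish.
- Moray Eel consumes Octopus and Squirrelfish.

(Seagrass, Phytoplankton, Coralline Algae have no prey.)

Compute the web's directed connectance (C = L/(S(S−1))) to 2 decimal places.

The web has S = 11 species and L = 18 feeding links.
C = L / (S(S−1)) = 18 / 110 = 0.1636 ≈ 0.16.

C = 0.16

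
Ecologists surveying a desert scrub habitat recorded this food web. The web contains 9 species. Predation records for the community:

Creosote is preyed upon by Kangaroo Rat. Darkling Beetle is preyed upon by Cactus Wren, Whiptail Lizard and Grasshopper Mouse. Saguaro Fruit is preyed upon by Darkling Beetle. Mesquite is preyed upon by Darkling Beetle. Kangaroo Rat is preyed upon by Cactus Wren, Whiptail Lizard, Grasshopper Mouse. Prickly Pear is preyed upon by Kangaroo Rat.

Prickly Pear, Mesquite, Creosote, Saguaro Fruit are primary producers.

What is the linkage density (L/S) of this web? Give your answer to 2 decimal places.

L/S = 1.11

There are L = 10 links among S = 9 species.
L/S = 10/9 = 1.1111 ≈ 1.11.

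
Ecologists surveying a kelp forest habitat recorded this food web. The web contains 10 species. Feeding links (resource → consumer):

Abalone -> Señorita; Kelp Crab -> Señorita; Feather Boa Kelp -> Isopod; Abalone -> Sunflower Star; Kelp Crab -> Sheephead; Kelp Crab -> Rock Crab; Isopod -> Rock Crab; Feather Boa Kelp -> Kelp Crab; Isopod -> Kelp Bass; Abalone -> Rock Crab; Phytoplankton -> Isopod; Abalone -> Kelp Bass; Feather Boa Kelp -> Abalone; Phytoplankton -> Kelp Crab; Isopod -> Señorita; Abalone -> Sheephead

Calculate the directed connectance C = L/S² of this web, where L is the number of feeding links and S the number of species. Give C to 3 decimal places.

C = 0.160

The web has S = 10 species and L = 16 feeding links.
C = L / S² = 16 / 100 = 0.1600 ≈ 0.160.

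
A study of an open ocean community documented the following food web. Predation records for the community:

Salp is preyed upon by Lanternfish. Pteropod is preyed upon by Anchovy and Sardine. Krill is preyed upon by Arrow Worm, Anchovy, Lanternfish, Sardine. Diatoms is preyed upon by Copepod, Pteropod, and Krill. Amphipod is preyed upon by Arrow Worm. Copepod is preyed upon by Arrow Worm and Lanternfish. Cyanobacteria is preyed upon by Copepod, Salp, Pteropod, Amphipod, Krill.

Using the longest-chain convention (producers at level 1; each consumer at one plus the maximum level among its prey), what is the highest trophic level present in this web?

3

Producers (level 1): Cyanobacteria, Diatoms.
Cyanobacteria → Amphipod → Arrow Worm gives Arrow Worm level 3.
No species has a prey at level 3, so no species reaches level 4.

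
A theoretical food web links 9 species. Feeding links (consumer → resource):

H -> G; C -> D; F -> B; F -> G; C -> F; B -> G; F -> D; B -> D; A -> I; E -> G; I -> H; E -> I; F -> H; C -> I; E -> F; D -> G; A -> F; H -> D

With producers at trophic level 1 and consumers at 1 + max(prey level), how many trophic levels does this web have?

Producers (level 1): G.
G → D → H → I → E gives E level 5.
No species has a prey at level 5, so no species reaches level 6.

5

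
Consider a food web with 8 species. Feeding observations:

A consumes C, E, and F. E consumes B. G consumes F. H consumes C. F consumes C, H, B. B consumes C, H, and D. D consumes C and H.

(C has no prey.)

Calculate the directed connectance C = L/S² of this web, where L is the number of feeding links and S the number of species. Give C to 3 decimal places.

C = 0.219

The web has S = 8 species and L = 14 feeding links.
C = L / S² = 14 / 64 = 0.2188 ≈ 0.219.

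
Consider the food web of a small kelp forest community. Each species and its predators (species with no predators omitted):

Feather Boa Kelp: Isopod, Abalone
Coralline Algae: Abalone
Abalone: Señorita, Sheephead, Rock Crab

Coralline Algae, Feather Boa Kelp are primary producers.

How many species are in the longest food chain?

3 species

One longest chain: Coralline Algae → Abalone → Señorita.
It has 3 species and 2 links.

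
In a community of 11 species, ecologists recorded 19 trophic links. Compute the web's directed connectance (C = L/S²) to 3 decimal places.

C = 0.157

The web has S = 11 species and L = 19 feeding links.
C = L / S² = 19 / 121 = 0.1570 ≈ 0.157.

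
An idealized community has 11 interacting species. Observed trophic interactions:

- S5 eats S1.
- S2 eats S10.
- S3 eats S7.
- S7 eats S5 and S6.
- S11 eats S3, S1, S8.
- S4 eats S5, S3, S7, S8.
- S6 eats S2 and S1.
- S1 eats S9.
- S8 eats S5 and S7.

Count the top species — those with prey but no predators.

Top species (has prey, but nothing eats it): S4, S11.
Count: 2.

2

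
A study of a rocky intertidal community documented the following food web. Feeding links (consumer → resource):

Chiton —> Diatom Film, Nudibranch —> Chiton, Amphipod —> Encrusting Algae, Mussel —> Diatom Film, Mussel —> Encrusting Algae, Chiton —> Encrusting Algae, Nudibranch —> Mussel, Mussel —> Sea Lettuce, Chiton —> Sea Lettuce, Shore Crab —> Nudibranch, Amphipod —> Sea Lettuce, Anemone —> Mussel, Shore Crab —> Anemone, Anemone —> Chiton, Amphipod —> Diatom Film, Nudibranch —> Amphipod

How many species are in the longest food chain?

4 species

One longest chain: Encrusting Algae → Mussel → Anemone → Shore Crab.
It has 4 species and 3 links.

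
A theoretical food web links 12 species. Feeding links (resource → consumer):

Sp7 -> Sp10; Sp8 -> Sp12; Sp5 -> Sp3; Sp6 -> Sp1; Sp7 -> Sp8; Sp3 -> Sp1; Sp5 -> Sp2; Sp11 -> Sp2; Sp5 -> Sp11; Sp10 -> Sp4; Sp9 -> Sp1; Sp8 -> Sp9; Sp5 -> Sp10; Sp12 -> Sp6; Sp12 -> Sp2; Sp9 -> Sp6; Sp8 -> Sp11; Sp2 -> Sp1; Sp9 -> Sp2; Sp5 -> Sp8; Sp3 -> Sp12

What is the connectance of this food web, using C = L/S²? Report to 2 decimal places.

C = 0.15

The web has S = 12 species and L = 21 feeding links.
C = L / S² = 21 / 144 = 0.1458 ≈ 0.15.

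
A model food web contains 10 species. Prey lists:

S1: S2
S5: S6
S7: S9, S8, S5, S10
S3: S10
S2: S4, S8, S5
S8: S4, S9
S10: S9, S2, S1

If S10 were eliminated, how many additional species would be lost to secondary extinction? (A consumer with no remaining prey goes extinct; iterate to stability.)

1

Remove S10.
Round 1: S3 (all prey gone) → extinct.
No further losses. Total secondary extinctions: 1.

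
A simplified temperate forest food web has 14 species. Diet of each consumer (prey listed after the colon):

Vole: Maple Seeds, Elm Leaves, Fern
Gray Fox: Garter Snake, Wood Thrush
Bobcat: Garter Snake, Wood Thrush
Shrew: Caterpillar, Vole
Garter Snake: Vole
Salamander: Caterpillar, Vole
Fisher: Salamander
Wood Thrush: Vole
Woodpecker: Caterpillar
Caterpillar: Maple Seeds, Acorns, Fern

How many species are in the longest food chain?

One longest chain: Maple Seeds → Vole → Garter Snake → Bobcat.
It has 4 species and 3 links.

4 species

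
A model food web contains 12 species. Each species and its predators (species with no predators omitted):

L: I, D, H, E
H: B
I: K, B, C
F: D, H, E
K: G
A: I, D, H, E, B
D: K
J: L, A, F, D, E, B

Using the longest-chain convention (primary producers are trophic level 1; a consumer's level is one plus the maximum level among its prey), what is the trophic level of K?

J is a producer → level 1.
L eats J → level 2.
I eats L (level 2); other prey at levels: A 2 → level 3.
K eats I (level 3); other prey at levels: D 3 → level 4.

Trophic level 4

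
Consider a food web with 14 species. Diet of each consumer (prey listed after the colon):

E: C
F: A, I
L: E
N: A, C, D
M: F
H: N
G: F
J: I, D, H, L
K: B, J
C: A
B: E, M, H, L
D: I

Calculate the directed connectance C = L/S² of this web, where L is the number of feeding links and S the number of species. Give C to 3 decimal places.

The web has S = 14 species and L = 22 feeding links.
C = L / S² = 22 / 196 = 0.1122 ≈ 0.112.

C = 0.112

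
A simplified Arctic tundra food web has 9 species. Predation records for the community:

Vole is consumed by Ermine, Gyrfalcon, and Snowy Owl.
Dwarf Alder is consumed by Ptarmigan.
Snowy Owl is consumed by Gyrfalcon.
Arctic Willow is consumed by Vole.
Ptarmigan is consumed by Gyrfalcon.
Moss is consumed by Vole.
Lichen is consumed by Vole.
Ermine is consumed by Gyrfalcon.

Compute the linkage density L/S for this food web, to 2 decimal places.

There are L = 10 links among S = 9 species.
L/S = 10/9 = 1.1111 ≈ 1.11.

L/S = 1.11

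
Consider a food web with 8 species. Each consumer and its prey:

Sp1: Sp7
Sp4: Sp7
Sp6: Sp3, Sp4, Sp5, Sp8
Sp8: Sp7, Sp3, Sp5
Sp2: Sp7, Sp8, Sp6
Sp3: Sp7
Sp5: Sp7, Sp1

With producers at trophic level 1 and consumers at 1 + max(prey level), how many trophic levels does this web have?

Producers (level 1): Sp7.
Sp7 → Sp1 → Sp5 → Sp8 → Sp6 → Sp2 gives Sp2 level 6.
No species has a prey at level 6, so no species reaches level 7.

6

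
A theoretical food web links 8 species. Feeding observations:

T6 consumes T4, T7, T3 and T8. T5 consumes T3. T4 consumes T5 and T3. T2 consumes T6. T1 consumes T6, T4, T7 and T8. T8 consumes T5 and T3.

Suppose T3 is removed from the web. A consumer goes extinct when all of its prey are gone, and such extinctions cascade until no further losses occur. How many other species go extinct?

Remove T3.
Round 1: T5 (all prey gone) → extinct.
Round 2: T8 (all prey gone), T4 (all prey gone) → extinct.
No further losses. Total secondary extinctions: 3.

3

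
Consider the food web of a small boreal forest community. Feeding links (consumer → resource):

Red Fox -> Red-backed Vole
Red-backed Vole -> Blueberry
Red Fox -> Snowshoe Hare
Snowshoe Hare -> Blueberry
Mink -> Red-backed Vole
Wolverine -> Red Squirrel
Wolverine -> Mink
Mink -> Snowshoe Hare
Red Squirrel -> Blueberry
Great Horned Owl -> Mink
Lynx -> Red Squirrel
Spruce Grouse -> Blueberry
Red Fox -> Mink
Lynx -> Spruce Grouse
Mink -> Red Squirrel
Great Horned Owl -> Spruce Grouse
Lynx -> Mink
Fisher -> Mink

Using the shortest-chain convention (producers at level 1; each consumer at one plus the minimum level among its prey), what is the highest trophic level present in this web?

Producers (level 1): Blueberry.
Following each consumer down to its lowest-level prey: Blueberry → Red Squirrel → Mink → Fisher (levels 1 through 4).
All prey of Fisher (Mink 3) are at level 3 or above, so Fisher is at level 1 + 3 = 4.
Every consumer has at least one prey at level 3 or below, so none exceeds level 4.

4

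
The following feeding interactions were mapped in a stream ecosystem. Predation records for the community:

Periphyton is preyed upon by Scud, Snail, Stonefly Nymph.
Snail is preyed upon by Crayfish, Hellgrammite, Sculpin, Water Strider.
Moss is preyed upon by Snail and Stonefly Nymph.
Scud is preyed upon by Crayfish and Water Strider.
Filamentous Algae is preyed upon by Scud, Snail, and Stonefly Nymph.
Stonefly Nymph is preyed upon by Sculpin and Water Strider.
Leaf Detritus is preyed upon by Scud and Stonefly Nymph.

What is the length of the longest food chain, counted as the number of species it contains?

3 species

One longest chain: Filamentous Algae → Stonefly Nymph → Water Strider.
It has 3 species and 2 links.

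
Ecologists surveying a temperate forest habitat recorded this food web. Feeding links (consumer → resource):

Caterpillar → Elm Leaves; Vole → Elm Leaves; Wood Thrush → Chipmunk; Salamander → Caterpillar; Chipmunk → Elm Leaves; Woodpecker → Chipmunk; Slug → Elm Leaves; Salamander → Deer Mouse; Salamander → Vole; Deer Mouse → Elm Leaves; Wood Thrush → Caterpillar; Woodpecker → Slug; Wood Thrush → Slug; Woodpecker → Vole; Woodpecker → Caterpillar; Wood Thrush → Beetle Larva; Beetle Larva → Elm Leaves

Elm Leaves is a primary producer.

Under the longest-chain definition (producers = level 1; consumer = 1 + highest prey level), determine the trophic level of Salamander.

Trophic level 3

Elm Leaves is a producer → level 1.
Caterpillar eats Elm Leaves → level 2.
Salamander eats Caterpillar (level 2); other prey at levels: Vole 2, Deer Mouse 2 → level 3.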